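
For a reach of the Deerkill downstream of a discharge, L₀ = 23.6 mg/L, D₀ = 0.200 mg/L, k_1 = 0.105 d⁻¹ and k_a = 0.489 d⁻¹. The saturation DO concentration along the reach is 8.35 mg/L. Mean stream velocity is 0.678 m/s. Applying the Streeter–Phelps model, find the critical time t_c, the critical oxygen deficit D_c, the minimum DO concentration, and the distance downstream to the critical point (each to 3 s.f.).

With k_a/k_1 = 4.657 and 1 − D₀(k_a−k_1)/(k_1 L₀) = 0.9690,
t_c = ln(4.657 × 0.9690) / (0.489 − 0.105) = ln(4.513) / 0.3840 = 1.507/0.3840 = 3.924 d.
D_c = (k_1/k_a) L₀ e^(−k_1 t_c) = (0.105/0.489) × 23.6 × e^(−0.105×3.924) = 0.2147 × 23.6 × 0.6623 = 3.356 mg/L.
Minimum DO = C_s − D_c = 8.35 − 3.356 = 4.994 mg/L.
x_c = v t_c = 0.678 m/s × 3.924 d × 86400 s/d = 229900 m ≈ 230 km.

t_c ≈ 3.92 d; D_c ≈ 3.36 mg/L; min DO ≈ 4.99 mg/L; x_c ≈ 230 km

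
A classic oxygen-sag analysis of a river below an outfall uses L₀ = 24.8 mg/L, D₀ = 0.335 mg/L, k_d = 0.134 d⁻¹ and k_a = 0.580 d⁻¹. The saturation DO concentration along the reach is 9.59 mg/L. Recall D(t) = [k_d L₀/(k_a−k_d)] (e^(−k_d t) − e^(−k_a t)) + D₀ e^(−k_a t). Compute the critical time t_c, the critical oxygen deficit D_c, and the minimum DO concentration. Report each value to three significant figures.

t_c ≈ 3.18 d; D_c ≈ 3.74 mg/L; min DO ≈ 5.85 mg/L

With k_a/k_d = 4.328 and 1 − D₀(k_a−k_d)/(k_d L₀) = 0.9550,
t_c = ln(4.328 × 0.9550) / (0.580 − 0.134) = ln(4.134) / 0.4460 = 1.419/0.4460 = 3.182 d.
D_c = (k_d/k_a) L₀ e^(−k_d t_c) = (0.134/0.580) × 24.8 × e^(−0.134×3.182) = 0.2310 × 24.8 × 0.6529 = 3.741 mg/L.
Minimum DO = C_s − D_c = 9.59 − 3.741 = 5.849 mg/L.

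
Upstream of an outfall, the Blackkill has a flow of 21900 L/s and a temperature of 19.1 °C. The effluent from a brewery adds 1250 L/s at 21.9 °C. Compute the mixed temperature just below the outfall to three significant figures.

Flow-weighted mixing: C = (Q_r C_r + Q_w C_w)/(Q_r + Q_w)
= (21900×19.1 + 1250×21.9)/(21900 + 1250) = 445700/23150 = 19.25 °C.

19.3 °C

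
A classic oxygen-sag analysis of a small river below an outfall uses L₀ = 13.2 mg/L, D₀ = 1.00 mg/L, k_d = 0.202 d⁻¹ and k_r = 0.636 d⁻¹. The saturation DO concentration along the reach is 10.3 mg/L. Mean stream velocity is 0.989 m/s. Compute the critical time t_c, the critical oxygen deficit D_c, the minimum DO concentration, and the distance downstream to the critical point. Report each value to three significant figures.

At the critical point dD/dt = 0, so k_d L₀ e^(−k_d t) = k_r D. Substituting D(t) from the Streeter–Phelps equation and solving for t gives
t_c = ln[(k_r/k_d)(1 − D₀(k_r−k_d)/(k_d L₀))] / (k_r−k_d).
Here k_r−k_d = 0.4340 d⁻¹ and 1 − D₀(k_r−k_d)/(k_d L₀) = 1 − 1.00×0.4340/(0.202×13.2) = 0.8372, so
t_c = ln(3.149 × 0.8372) / 0.4340 = 0.9693 / 0.4340 = 2.233 d.
L(t_c) = L₀ e^(−k_d t_c) = 13.2 × 0.6369 = 8.407 mg/L, and at the critical point k_r D_c = k_d L, so D_c = (0.202/0.636) × 8.407 = 2.670 mg/L.
Minimum DO = C_s − D_c = 10.3 − 2.670 = 7.630 mg/L.
x_c = v t_c = 0.989 m/s × 2.233 d × 86400 s/d = 190800 m ≈ 191 km.

t_c ≈ 2.23 d; D_c ≈ 2.67 mg/L; min DO ≈ 7.63 mg/L; x_c ≈ 191 km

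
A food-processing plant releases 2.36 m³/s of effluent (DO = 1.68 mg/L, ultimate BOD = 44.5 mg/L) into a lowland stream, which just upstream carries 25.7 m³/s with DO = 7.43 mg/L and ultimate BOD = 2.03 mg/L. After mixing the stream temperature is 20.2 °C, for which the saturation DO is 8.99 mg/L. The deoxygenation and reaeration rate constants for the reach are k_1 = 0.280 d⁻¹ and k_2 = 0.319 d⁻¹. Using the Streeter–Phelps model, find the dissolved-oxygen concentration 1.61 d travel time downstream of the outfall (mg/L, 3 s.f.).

DO ≈ 6.21 mg/L

Mixed DO = (25.7×7.43 + 2.36×1.68)/(25.7+2.36) = 194.9/28.06 = 6.946 mg/L.
Mixed L₀ = (25.7×2.03 + 2.36×44.5)/(28.06) = 157.2/28.06 = 5.602 mg/L.
Initial deficit D₀ = C_s − DO₀ = 8.99 − 6.946 = 2.044 mg/L.
D(1.61) = [0.280×5.602/(0.319−0.280)](e^(−0.280×1.61) − e^(−0.319×1.61)) + 2.044 e^(−0.319×1.61)
= 40.22 × (0.6371 − 0.5983) + 2.044 × 0.5983 = 2.782 mg/L.
DO = 8.99 − 2.782 = 6.208 mg/L.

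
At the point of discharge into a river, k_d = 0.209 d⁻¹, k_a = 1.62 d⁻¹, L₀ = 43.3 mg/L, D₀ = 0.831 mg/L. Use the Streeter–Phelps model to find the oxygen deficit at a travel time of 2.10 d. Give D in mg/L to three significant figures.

k_d L₀/(k_a−k_d) = 0.209×43.3/(1.62−0.209) = 9.050/1.411 = 6.414 mg/L.
e^(−k_d t) = e^(−0.209×2.100) = 0.6447; e^(−k_a t) = e^(−1.62×2.100) = 0.03331.
D = 6.414 × (0.6447 − 0.03331) + 0.831 × 0.03331 = 3.922 + 0.02768 = 3.949 mg/L.

D ≈ 3.95 mg/L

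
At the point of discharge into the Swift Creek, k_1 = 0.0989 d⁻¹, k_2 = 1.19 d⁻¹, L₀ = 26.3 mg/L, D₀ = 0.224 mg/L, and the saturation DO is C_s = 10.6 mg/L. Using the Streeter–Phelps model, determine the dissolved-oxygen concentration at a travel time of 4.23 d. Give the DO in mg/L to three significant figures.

DO ≈ 9.05 mg/L

k_1 L₀/(k_2−k_1) = 0.0989×26.3/(1.19−0.0989) = 2.601/1.091 = 2.384 mg/L.
e^(−k_1 t) = e^(−0.0989×4.230) = 0.6581; e^(−k_2 t) = e^(−1.19×4.230) = 0.006515.
D = 2.384 × (0.6581 − 0.006515) + 0.224 × 0.006515 = 1.553 + 0.001459 = 1.555 mg/L.
DO = C_s − D = 10.6 − 1.555 = 9.045 mg/L.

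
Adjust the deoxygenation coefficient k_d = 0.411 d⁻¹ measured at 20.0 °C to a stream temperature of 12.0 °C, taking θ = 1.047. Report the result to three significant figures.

k_d ≈ 0.285 d⁻¹

k_d(T₂) = k_d(T₁) · θ^(T₂−T₁) = 0.411 × 1.047^(12.0−20.0)
= 0.411 × 1.047^-8.00 = 0.411 × 0.6925 = 0.2846 d⁻¹.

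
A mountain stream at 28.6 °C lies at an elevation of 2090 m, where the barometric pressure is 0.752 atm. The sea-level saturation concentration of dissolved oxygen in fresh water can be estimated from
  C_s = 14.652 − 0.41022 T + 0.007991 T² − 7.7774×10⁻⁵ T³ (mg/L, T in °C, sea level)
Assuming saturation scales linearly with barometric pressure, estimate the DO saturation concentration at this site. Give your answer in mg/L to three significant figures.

C_s ≈ 5.74 mg/L

At sea level: C_s = 14.652 − 0.41022×28.6 + 0.007991×28.6² − 7.7774×10⁻⁵×28.6³ = 7.637 mg/L.
Pressure correction: C_s' = 7.637 × 0.752 = 5.743 mg/L.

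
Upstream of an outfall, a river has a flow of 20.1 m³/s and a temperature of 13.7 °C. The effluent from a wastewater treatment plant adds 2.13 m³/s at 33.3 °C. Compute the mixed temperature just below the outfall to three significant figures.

15.6 °C

Flow-weighted mixing: C = (Q_r C_r + Q_w C_w)/(Q_r + Q_w)
= (20.1×13.7 + 2.13×33.3)/(20.1 + 2.13) = 346.3/22.23 = 15.58 °C.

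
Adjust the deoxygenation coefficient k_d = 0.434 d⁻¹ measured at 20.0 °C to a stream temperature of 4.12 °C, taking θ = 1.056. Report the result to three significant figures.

k_d ≈ 0.183 d⁻¹

k_d(T₂) = k_d(T₁) · θ^(T₂−T₁) = 0.434 × 1.056^(4.12−20.0)
= 0.434 × 1.056^-15.9 = 0.434 × 0.4209 = 0.1827 d⁻¹.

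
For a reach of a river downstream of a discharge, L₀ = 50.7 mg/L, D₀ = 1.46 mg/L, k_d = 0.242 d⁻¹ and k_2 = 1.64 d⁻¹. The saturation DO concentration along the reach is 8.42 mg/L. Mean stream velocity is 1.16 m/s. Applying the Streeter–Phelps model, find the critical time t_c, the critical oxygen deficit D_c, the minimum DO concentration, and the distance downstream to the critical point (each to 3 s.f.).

t_c = [1/(k_2−k_d)] ln[(k_2/k_d)(1 − D₀(k_2−k_d)/(k_d L₀))]
= [1/(1.64−0.242)] ln[(1.64/0.242)(1 − 1.46×1.398/(0.242×50.7))]
= (1/1.398) ln[6.777 × 0.8336] = 0.7153 × ln(5.649) = 0.7153 × 1.732 = 1.239 d.
D_c = (k_d/k_2) L₀ e^(−k_d t_c) = (0.242/1.64) × 50.7 × e^(−0.242×1.239) = 0.1476 × 50.7 × 0.7410 = 5.544 mg/L.
Minimum DO = C_s − D_c = 8.42 − 5.544 = 2.876 mg/L.
x_c = v t_c = 1.16 m/s × 1.239 d × 86400 s/d = 124100 m ≈ 124 km.

t_c ≈ 1.24 d; D_c ≈ 5.54 mg/L; min DO ≈ 2.88 mg/L; x_c ≈ 124 km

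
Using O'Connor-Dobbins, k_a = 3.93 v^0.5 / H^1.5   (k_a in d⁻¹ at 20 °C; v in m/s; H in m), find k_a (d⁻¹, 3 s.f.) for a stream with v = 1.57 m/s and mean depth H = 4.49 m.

k_a = 3.93 × 1.57^0.5 / 4.49^1.5 = 3.93 × 1.253 / 9.514 = 0.5176 d⁻¹.

k_a ≈ 0.518 d⁻¹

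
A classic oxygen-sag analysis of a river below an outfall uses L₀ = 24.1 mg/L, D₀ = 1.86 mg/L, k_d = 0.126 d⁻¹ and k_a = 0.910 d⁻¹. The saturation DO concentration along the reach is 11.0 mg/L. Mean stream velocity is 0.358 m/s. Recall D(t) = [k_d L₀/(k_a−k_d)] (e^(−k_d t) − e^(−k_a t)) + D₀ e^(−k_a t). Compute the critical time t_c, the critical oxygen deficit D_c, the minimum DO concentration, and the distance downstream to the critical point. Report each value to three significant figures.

t_c = [1/(k_a−k_d)] ln[(k_a/k_d)(1 − D₀(k_a−k_d)/(k_d L₀))]
= [1/(0.910−0.126)] ln[(0.910/0.126)(1 − 1.86×0.7840/(0.126×24.1))]
= (1/0.7840) ln[7.222 × 0.5198] = 1.276 × ln(3.754) = 1.276 × 1.323 = 1.687 d.
D_c = (k_d/k_a) L₀ e^(−k_d t_c) = (0.126/0.910) × 24.1 × e^(−0.126×1.687) = 0.1385 × 24.1 × 0.8085 = 2.698 mg/L.
Minimum DO = C_s − D_c = 11.0 − 2.698 = 8.302 mg/L.
x_c = v t_c = 0.358 m/s × 1.687 d × 86400 s/d = 52190 m ≈ 52.2 km.

t_c ≈ 1.69 d; D_c ≈ 2.70 mg/L; min DO ≈ 8.30 mg/L; x_c ≈ 52.2 km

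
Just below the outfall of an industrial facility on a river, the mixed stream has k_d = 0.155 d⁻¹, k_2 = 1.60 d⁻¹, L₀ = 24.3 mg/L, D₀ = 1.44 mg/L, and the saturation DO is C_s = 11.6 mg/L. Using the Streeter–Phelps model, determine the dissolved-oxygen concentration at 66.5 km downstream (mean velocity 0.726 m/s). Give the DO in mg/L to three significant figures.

DO ≈ 9.60 mg/L

Travel time t = x/v = 66.5 km / (0.726 m/s) = 66500 m / 0.726 m/s = 91600 s = 1.060 d.
k_d L₀/(k_2−k_d) = 0.155×24.3/(1.60−0.155) = 3.767/1.445 = 2.607 mg/L.
e^(−k_d t) = e^(−0.155×1.060) = 0.8485; e^(−k_2 t) = e^(−1.60×1.060) = 0.1834.
D = 2.607 × (0.8485 − 0.1834) + 1.44 × 0.1834 = 1.734 + 0.2641 = 1.998 mg/L.
DO = C_s − D = 11.6 − 1.998 = 9.602 mg/L.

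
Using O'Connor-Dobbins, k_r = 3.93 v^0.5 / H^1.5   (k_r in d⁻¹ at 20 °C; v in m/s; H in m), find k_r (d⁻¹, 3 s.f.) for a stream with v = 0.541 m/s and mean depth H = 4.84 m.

k_r ≈ 0.271 d⁻¹

k_r = 3.93 × 0.541^0.5 / 4.84^1.5 = 3.93 × 0.7355 / 10.65 = 0.2715 d⁻¹.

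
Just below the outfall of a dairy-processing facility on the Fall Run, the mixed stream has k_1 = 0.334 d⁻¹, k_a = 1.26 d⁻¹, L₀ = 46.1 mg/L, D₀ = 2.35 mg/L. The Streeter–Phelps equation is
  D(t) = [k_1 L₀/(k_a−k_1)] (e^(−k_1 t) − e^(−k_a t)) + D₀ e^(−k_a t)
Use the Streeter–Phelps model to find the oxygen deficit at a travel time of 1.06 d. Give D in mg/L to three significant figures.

k_1 L₀/(k_a−k_1) = 0.334×46.1/(1.26−0.334) = 15.40/0.9260 = 16.63 mg/L.
e^(−k_1 t) = e^(−0.334×1.060) = 0.7018; e^(−k_a t) = e^(−1.26×1.060) = 0.2630.
D = 16.63 × (0.7018 − 0.2630) + 2.35 × 0.2630 = 7.297 + 0.6181 = 7.915 mg/L.

D ≈ 7.92 mg/L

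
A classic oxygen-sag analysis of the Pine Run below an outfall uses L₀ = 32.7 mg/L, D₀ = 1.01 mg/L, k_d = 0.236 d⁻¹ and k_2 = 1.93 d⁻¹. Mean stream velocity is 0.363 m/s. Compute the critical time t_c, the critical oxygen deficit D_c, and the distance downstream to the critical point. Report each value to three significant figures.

t_c ≈ 1.09 d; D_c ≈ 3.09 mg/L; x_c ≈ 34.3 km

t_c = [1/(k_2−k_d)] ln[(k_2/k_d)(1 − D₀(k_2−k_d)/(k_d L₀))]
= [1/(1.93−0.236)] ln[(1.93/0.236)(1 − 1.01×1.694/(0.236×32.7))]
= (1/1.694) ln[8.178 × 0.7783] = 0.5903 × ln(6.365) = 0.5903 × 1.851 = 1.093 d.
D_c = (k_d/k_2) L₀ e^(−k_d t_c) = (0.236/1.93) × 32.7 × e^(−0.236×1.093) = 0.1223 × 32.7 × 0.7727 = 3.090 mg/L.
x_c = v t_c = 0.363 m/s × 1.093 d × 86400 s/d = 34270 m ≈ 34.3 km.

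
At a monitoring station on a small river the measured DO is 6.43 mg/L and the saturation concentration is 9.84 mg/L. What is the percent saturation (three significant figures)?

% saturation = C/C_s × 100 = 6.43/9.84 × 100 = 65.3 %.

65.3 % saturation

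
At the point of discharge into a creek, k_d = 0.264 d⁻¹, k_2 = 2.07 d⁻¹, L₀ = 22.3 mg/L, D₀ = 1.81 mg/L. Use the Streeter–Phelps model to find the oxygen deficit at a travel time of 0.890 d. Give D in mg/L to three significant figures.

k_d L₀/(k_2−k_d) = 0.264×22.3/(2.07−0.264) = 5.887/1.806 = 3.260 mg/L.
e^(−k_d t) = e^(−0.264×0.8900) = 0.7906; e^(−k_2 t) = e^(−2.07×0.8900) = 0.1585.
D = 3.260 × (0.7906 − 0.1585) + 1.81 × 0.1585 = 2.061 + 0.2868 = 2.347 mg/L.

D ≈ 2.35 mg/L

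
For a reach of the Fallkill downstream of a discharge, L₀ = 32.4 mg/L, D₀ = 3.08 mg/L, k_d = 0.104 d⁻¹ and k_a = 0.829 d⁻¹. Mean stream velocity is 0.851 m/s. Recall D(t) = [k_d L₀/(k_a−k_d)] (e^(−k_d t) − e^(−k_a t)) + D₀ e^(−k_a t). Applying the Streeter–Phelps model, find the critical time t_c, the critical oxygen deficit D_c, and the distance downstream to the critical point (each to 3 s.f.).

At the critical point dD/dt = 0, so k_d L₀ e^(−k_d t) = k_a D. Substituting D(t) from the Streeter–Phelps equation and solving for t gives
t_c = ln[(k_a/k_d)(1 − D₀(k_a−k_d)/(k_d L₀))] / (k_a−k_d).
Here k_a−k_d = 0.7250 d⁻¹ and 1 − D₀(k_a−k_d)/(k_d L₀) = 1 − 3.08×0.7250/(0.104×32.4) = 0.3373, so
t_c = ln(7.971 × 0.3373) / 0.7250 = 0.9891 / 0.7250 = 1.364 d.
D_c = (k_d/k_a) L₀ e^(−k_d t_c) = (0.104/0.829) × 32.4 × e^(−0.104×1.364) = 0.1255 × 32.4 × 0.8677 = 3.527 mg/L.
x_c = v t_c = 0.851 m/s × 1.364 d × 86400 s/d = 100300 m ≈ 100 km.

t_c ≈ 1.36 d; D_c ≈ 3.53 mg/L; x_c ≈ 100 km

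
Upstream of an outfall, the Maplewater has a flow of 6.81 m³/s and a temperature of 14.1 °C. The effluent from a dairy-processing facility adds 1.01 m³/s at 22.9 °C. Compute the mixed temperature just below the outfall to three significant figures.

15.2 °C

Flow-weighted mixing: C = (Q_r C_r + Q_w C_w)/(Q_r + Q_w)
= (6.81×14.1 + 1.01×22.9)/(6.81 + 1.01) = 119.1/7.820 = 15.24 °C.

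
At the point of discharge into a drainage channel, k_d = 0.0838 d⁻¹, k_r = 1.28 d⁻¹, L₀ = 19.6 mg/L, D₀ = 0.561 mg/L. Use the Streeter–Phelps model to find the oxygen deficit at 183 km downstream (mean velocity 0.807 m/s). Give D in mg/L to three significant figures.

Travel time t = x/v = 183 km / (0.807 m/s) = 183000 m / 0.807 m/s = 226800 s = 2.625 d.
k_d L₀/(k_r−k_d) = 0.0838×19.6/(1.28−0.0838) = 1.642/1.196 = 1.373 mg/L.
e^(−k_d t) = e^(−0.0838×2.625) = 0.8026; e^(−k_r t) = e^(−1.28×2.625) = 0.03475.
D = 1.373 × (0.8026 − 0.03475) + 0.561 × 0.03475 = 1.054 + 0.01950 = 1.074 mg/L.

D ≈ 1.07 mg/L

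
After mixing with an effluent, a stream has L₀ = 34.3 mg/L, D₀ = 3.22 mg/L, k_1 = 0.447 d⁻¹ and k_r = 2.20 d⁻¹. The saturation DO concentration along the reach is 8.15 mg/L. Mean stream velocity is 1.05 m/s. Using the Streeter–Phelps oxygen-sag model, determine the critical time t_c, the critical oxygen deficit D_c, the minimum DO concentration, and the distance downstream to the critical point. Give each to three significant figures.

At the critical point dD/dt = 0, so k_1 L₀ e^(−k_1 t) = k_r D. Substituting D(t) from the Streeter–Phelps equation and solving for t gives
t_c = ln[(k_r/k_1)(1 − D₀(k_r−k_1)/(k_1 L₀))] / (k_r−k_1).
Here k_r−k_1 = 1.753 d⁻¹ and 1 − D₀(k_r−k_1)/(k_1 L₀) = 1 − 3.22×1.753/(0.447×34.3) = 0.6318, so
t_c = ln(4.922 × 0.6318) / 1.753 = 1.135 / 1.753 = 0.6472 d.
L(t_c) = L₀ e^(−k_1 t_c) = 34.3 × 0.7488 = 25.68 mg/L, and at the critical point k_r D_c = k_1 L, so D_c = (0.447/2.20) × 25.68 = 5.218 mg/L.
Minimum DO = C_s − D_c = 8.15 − 5.218 = 2.932 mg/L.
x_c = v t_c = 1.05 m/s × 0.6472 d × 86400 s/d = 58710 m ≈ 58.7 km.

t_c ≈ 0.647 d; D_c ≈ 5.22 mg/L; min DO ≈ 2.93 mg/L; x_c ≈ 58.7 km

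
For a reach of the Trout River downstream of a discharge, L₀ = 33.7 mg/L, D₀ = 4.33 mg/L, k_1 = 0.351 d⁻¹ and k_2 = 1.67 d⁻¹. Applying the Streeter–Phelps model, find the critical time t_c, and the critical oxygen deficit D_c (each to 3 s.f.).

t_c ≈ 0.683 d; D_c ≈ 5.57 mg/L

At the critical point dD/dt = 0, so k_1 L₀ e^(−k_1 t) = k_2 D. Substituting D(t) from the Streeter–Phelps equation and solving for t gives
t_c = ln[(k_2/k_1)(1 − D₀(k_2−k_1)/(k_1 L₀))] / (k_2−k_1).
Here k_2−k_1 = 1.319 d⁻¹ and 1 − D₀(k_2−k_1)/(k_1 L₀) = 1 − 4.33×1.319/(0.351×33.7) = 0.5172, so
t_c = ln(4.758 × 0.5172) / 1.319 = 0.9004 / 1.319 = 0.6826 d.
L(t_c) = L₀ e^(−k_1 t_c) = 33.7 × 0.7869 = 26.52 mg/L, and at the critical point k_2 D_c = k_1 L, so D_c = (0.351/1.67) × 26.52 = 5.574 mg/L.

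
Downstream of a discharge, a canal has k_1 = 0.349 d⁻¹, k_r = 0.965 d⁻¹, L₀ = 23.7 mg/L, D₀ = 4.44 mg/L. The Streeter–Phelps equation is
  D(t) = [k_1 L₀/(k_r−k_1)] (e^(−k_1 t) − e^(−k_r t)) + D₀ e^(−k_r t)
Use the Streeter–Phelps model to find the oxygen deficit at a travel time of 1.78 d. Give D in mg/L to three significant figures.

D ≈ 5.60 mg/L

k_1 L₀/(k_r−k_1) = 0.349×23.7/(0.965−0.349) = 8.271/0.6160 = 13.43 mg/L.
e^(−k_1 t) = e^(−0.349×1.780) = 0.5373; e^(−k_r t) = e^(−0.965×1.780) = 0.1795.
D = 13.43 × (0.5373 − 0.1795) + 4.44 × 0.1795 = 4.804 + 0.7969 = 5.601 mg/L.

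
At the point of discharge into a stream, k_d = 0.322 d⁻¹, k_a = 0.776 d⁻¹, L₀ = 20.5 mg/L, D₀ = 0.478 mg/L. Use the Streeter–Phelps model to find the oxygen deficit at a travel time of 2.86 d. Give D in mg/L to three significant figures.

D ≈ 4.26 mg/L

k_d L₀/(k_a−k_d) = 0.322×20.5/(0.776−0.322) = 6.601/0.4540 = 14.54 mg/L.
e^(−k_d t) = e^(−0.322×2.860) = 0.3982; e^(−k_a t) = e^(−0.776×2.860) = 0.1087.
D = 14.54 × (0.3982 − 0.1087) + 0.478 × 0.1087 = 4.209 + 0.05195 = 4.261 mg/L.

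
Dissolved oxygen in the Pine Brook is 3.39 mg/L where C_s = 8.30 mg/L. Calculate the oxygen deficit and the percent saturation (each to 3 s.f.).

D ≈ 4.91 mg/L; 40.8 % saturation

D = C_s − C = 8.30 − 3.39 = 4.91 mg/L.
% saturation = 3.39/8.30 × 100 = 40.8 %.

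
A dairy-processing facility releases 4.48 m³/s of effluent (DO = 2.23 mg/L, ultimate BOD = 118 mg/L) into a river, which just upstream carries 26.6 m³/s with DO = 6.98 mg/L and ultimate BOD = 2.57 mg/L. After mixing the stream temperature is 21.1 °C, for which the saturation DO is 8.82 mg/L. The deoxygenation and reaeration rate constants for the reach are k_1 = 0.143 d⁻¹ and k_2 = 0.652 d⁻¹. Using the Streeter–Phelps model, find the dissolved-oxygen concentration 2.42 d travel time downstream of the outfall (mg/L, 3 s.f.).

DO ≈ 5.59 mg/L

Mixed DO = (26.6×6.98 + 4.48×2.23)/(26.6+4.48) = 195.7/31.08 = 6.295 mg/L.
Mixed L₀ = (26.6×2.57 + 4.48×118)/(31.08) = 597.0/31.08 = 19.21 mg/L.
Initial deficit D₀ = C_s − DO₀ = 8.82 − 6.295 = 2.525 mg/L.
D(2.42) = [0.143×19.21/(0.652−0.143)](e^(−0.143×2.42) − e^(−0.652×2.42)) + 2.525 e^(−0.652×2.42)
= 5.397 × (0.7075 − 0.2064) + 2.525 × 0.2064 = 3.225 mg/L.
DO = 8.82 − 3.225 = 5.595 mg/L.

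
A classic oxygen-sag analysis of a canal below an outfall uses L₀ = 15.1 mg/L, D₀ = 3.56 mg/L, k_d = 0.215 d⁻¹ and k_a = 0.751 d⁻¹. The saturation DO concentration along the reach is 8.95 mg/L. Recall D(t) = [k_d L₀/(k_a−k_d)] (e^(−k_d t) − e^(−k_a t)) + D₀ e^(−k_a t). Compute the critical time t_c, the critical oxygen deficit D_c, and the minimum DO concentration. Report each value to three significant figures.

t_c ≈ 0.680 d; D_c ≈ 3.73 mg/L; min DO ≈ 5.22 mg/L

t_c = [1/(k_a−k_d)] ln[(k_a/k_d)(1 − D₀(k_a−k_d)/(k_d L₀))]
= [1/(0.751−0.215)] ln[(0.751/0.215)(1 − 3.56×0.5360/(0.215×15.1))]
= (1/0.5360) ln[3.493 × 0.4122] = 1.866 × ln(1.440) = 1.866 × 0.3646 = 0.6803 d.
D_c = (k_d/k_a) L₀ e^(−k_d t_c) = (0.215/0.751) × 15.1 × e^(−0.215×0.6803) = 0.2863 × 15.1 × 0.8639 = 3.735 mg/L.
Minimum DO = C_s − D_c = 8.95 − 3.735 = 5.215 mg/L.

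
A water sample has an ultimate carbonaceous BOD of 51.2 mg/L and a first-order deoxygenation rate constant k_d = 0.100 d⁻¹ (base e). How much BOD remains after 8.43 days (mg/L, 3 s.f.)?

L_t = L₀ e^(−k_d t) = 51.2 × e^(−0.100×8.43) = 51.2 × 0.4304 = 22.04 mg/L.

L ≈ 22.0 mg/L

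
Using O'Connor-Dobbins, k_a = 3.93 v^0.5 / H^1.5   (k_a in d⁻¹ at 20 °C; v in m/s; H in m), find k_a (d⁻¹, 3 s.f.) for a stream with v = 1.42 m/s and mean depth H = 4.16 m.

k_a ≈ 0.552 d⁻¹

k_a = 3.93 × 1.42^0.5 / 4.16^1.5 = 3.93 × 1.192 / 8.485 = 0.5519 d⁻¹.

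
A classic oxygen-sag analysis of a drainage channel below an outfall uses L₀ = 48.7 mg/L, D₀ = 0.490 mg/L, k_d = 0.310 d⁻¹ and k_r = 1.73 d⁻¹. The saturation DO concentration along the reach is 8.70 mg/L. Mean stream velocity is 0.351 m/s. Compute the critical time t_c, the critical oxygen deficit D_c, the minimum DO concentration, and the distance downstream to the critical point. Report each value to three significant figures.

t_c = [1/(k_r−k_d)] ln[(k_r/k_d)(1 − D₀(k_r−k_d)/(k_d L₀))]
= [1/(1.73−0.310)] ln[(1.73/0.310)(1 − 0.490×1.420/(0.310×48.7))]
= (1/1.420) ln[5.581 × 0.9539] = 0.7042 × ln(5.323) = 0.7042 × 1.672 = 1.178 d.
L(t_c) = L₀ e^(−k_d t_c) = 48.7 × 0.6942 = 33.81 mg/L, and at the critical point k_r D_c = k_d L, so D_c = (0.310/1.73) × 33.81 = 6.058 mg/L.
Minimum DO = C_s − D_c = 8.70 − 6.058 = 2.642 mg/L.
x_c = v t_c = 0.351 m/s × 1.178 d × 86400 s/d = 35710 m ≈ 35.7 km.

t_c ≈ 1.18 d; D_c ≈ 6.06 mg/L; min DO ≈ 2.64 mg/L; x_c ≈ 35.7 km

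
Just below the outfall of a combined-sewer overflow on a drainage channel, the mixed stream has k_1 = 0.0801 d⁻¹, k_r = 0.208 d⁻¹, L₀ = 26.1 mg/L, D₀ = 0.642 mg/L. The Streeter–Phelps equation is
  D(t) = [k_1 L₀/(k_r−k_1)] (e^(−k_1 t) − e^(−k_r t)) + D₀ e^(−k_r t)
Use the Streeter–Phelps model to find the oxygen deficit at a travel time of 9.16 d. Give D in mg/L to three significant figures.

D ≈ 5.51 mg/L

k_1 L₀/(k_r−k_1) = 0.0801×26.1/(0.208−0.0801) = 2.091/0.1279 = 16.35 mg/L.
e^(−k_1 t) = e^(−0.0801×9.160) = 0.4801; e^(−k_r t) = e^(−0.208×9.160) = 0.1488.
D = 16.35 × (0.4801 − 0.1488) + 0.642 × 0.1488 = 5.416 + 0.09552 = 5.511 mg/L.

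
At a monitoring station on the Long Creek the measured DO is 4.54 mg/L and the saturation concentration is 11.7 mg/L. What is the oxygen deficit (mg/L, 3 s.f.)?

D = C_s − C = 11.7 − 4.54 = 7.16 mg/L.

D ≈ 7.16 mg/L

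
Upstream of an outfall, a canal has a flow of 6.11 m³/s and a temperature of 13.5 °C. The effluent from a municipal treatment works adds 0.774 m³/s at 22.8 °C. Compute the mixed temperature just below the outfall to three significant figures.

14.5 °C

Flow-weighted mixing: C = (Q_r C_r + Q_w C_w)/(Q_r + Q_w)
= (6.11×13.5 + 0.774×22.8)/(6.11 + 0.774) = 100.1/6.884 = 14.55 °C.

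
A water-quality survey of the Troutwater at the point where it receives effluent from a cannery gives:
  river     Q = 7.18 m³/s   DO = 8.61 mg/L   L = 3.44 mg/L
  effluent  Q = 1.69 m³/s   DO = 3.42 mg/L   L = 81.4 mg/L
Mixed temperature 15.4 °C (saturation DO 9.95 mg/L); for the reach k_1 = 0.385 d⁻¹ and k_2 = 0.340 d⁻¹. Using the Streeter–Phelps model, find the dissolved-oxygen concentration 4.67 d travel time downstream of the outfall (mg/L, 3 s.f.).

DO ≈ 3.41 mg/L

Mixed DO = (7.18×8.61 + 1.69×3.42)/(7.18+1.69) = 67.60/8.870 = 7.621 mg/L.
Mixed L₀ = (7.18×3.44 + 1.69×81.4)/(8.870) = 162.3/8.870 = 18.29 mg/L.
Initial deficit D₀ = C_s − DO₀ = 9.95 − 7.621 = 2.329 mg/L.
D(4.67) = [0.385×18.29/(0.340−0.385)](e^(−0.385×4.67) − e^(−0.340×4.67)) + 2.329 e^(−0.340×4.67)
= -156.5 × (0.1656 − 0.2044) + 2.329 × 0.2044 = 6.539 mg/L.
DO = 9.95 − 6.539 = 3.411 mg/L.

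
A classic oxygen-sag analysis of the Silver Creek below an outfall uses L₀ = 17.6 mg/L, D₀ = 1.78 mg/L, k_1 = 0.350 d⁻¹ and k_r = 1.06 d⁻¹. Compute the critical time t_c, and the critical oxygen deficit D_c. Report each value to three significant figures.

t_c ≈ 1.24 d; D_c ≈ 3.77 mg/L

t_c = [1/(k_r−k_1)] ln[(k_r/k_1)(1 − D₀(k_r−k_1)/(k_1 L₀))]
= [1/(1.06−0.350)] ln[(1.06/0.350)(1 − 1.78×0.7100/(0.350×17.6))]
= (1/0.7100) ln[3.029 × 0.7948] = 1.408 × ln(2.407) = 1.408 × 0.8785 = 1.237 d.
D_c = (k_1/k_r) L₀ e^(−k_1 t_c) = (0.350/1.06) × 17.6 × e^(−0.350×1.237) = 0.3302 × 17.6 × 0.6485 = 3.769 mg/L.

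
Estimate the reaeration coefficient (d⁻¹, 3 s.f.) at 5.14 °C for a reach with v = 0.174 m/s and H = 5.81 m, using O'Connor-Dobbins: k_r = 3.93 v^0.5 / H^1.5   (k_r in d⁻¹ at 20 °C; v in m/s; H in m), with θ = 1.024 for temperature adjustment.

k_r ≈ 0.0823 d⁻¹

k_r(20) = 3.93 × 0.174^0.5 / 5.81^1.5 = 3.93 × 0.4171 / 14.00 = 0.1171 d⁻¹.
k_r(5.14) = 0.1171 × 1.024^(5.14−20) = 0.1171 × 0.7030 = 0.08229 d⁻¹.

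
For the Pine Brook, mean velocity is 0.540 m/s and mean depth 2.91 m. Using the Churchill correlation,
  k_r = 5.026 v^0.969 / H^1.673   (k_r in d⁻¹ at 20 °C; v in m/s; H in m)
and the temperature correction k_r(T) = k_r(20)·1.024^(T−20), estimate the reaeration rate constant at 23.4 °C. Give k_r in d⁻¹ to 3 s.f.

k_r(20) = 5.026 × 0.540^0.969 / 2.91^1.673 = 5.026 × 0.5504 / 5.972 = 0.4633 d⁻¹.
k_r(23.4) = 0.4633 × 1.024^(23.4−20) = 0.4633 × 1.084 = 0.5022 d⁻¹.

k_r ≈ 0.502 d⁻¹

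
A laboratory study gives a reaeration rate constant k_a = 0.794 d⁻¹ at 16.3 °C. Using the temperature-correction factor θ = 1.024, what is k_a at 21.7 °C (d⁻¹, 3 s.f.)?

k_a(T₂) = k_a(T₁) · θ^(T₂−T₁) = 0.794 × 1.024^(21.7−16.3)
= 0.794 × 1.024^5.40 = 0.794 × 1.137 = 0.9025 d⁻¹.

k_a ≈ 0.902 d⁻¹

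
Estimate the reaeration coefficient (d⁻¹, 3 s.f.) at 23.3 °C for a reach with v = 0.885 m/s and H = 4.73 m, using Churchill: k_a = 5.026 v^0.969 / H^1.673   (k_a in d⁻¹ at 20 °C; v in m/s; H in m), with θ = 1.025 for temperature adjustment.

k_a(20) = 5.026 × 0.885^0.969 / 4.73^1.673 = 5.026 × 0.8884 / 13.46 = 0.3317 d⁻¹.
k_a(23.3) = 0.3317 × 1.025^(23.3−20) = 0.3317 × 1.085 = 0.3599 d⁻¹.

k_a ≈ 0.360 d⁻¹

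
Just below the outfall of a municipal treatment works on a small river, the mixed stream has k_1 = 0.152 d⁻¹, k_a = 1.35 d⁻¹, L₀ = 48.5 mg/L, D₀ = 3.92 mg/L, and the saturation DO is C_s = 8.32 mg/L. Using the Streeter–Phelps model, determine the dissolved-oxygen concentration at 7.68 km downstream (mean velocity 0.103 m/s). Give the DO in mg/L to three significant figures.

Travel time t = x/v = 7.68 km / (0.103 m/s) = 7680 m / 0.103 m/s = 74560 s = 0.8630 d.
k_1 L₀/(k_a−k_1) = 0.152×48.5/(1.35−0.152) = 7.372/1.198 = 6.154 mg/L.
e^(−k_1 t) = e^(−0.152×0.8630) = 0.8771; e^(−k_a t) = e^(−1.35×0.8630) = 0.3119.
D = 6.154 × (0.8771 − 0.3119) + 3.92 × 0.3119 = 3.478 + 1.223 = 4.700 mg/L.
DO = C_s − D = 8.32 − 4.700 = 3.620 mg/L.

DO ≈ 3.62 mg/L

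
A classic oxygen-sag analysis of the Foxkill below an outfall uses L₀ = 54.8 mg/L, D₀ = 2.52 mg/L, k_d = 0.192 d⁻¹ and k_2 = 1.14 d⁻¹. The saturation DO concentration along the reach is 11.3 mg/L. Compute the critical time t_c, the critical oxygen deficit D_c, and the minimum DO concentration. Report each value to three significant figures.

t_c ≈ 1.61 d; D_c ≈ 6.78 mg/L; min DO ≈ 4.52 mg/L

At the critical point dD/dt = 0, so k_d L₀ e^(−k_d t) = k_2 D. Substituting D(t) from the Streeter–Phelps equation and solving for t gives
t_c = ln[(k_2/k_d)(1 − D₀(k_2−k_d)/(k_d L₀))] / (k_2−k_d).
Here k_2−k_d = 0.9480 d⁻¹ and 1 − D₀(k_2−k_d)/(k_d L₀) = 1 − 2.52×0.9480/(0.192×54.8) = 0.7729, so
t_c = ln(5.937 × 0.7729) / 0.9480 = 1.524 / 0.9480 = 1.607 d.
L(t_c) = L₀ e^(−k_d t_c) = 54.8 × 0.7345 = 40.25 mg/L, and at the critical point k_2 D_c = k_d L, so D_c = (0.192/1.14) × 40.25 = 6.779 mg/L.
Minimum DO = C_s − D_c = 11.3 − 6.779 = 4.521 mg/L.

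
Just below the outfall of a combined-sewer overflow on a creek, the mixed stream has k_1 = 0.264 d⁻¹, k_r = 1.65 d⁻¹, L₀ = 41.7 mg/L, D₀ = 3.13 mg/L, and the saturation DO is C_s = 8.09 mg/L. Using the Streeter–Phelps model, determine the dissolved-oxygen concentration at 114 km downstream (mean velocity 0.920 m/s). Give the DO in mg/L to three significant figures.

Travel time t = x/v = 114 km / (0.920 m/s) = 114000 m / 0.920 m/s = 123900 s = 1.434 d.
k_1 L₀/(k_r−k_1) = 0.264×41.7/(1.65−0.264) = 11.01/1.386 = 7.943 mg/L.
e^(−k_1 t) = e^(−0.264×1.434) = 0.6848; e^(−k_r t) = e^(−1.65×1.434) = 0.09382.
D = 7.943 × (0.6848 − 0.09382) + 3.13 × 0.09382 = 4.694 + 0.2937 = 4.988 mg/L.
DO = C_s − D = 8.09 − 4.988 = 3.102 mg/L.

DO ≈ 3.10 mg/L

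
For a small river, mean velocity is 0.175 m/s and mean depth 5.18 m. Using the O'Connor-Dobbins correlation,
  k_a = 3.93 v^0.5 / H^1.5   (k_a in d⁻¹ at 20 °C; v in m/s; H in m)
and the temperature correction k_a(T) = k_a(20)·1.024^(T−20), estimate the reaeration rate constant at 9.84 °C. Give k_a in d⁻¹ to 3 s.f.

k_a(20) = 3.93 × 0.175^0.5 / 5.18^1.5 = 3.93 × 0.4183 / 11.79 = 0.1394 d⁻¹.
k_a(9.84) = 0.1394 × 1.024^(9.84−20) = 0.1394 × 0.7859 = 0.1096 d⁻¹.

k_a ≈ 0.110 d⁻¹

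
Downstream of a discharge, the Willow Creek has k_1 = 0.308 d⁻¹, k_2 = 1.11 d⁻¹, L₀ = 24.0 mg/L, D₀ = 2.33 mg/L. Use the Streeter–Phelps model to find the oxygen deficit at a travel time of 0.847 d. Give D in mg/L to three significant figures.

k_1 L₀/(k_2−k_1) = 0.308×24.0/(1.11−0.308) = 7.392/0.8020 = 9.217 mg/L.
e^(−k_1 t) = e^(−0.308×0.8470) = 0.7704; e^(−k_2 t) = e^(−1.11×0.8470) = 0.3906.
D = 9.217 × (0.7704 − 0.3906) + 2.33 × 0.3906 = 3.501 + 0.9100 = 4.411 mg/L.

D ≈ 4.41 mg/L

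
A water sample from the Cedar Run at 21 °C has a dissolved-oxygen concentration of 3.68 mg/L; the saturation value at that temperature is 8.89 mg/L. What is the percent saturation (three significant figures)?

% saturation = C/C_s × 100 = 3.68/8.89 × 100 = 41.4 %.

41.4 % saturation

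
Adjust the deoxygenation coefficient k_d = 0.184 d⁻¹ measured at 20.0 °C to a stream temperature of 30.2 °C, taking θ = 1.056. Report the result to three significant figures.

k_d ≈ 0.321 d⁻¹

k_d(T₂) = k_d(T₁) · θ^(T₂−T₁) = 0.184 × 1.056^(30.2−20.0)
= 0.184 × 1.056^10.2 = 0.184 × 1.743 = 0.3208 d⁻¹.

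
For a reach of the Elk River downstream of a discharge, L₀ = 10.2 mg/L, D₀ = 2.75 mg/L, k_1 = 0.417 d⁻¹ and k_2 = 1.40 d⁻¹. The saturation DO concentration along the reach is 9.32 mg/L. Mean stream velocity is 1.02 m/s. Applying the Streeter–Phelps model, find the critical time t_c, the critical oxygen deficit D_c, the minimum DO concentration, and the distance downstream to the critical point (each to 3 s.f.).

t_c ≈ 0.205 d; D_c ≈ 2.79 mg/L; min DO ≈ 6.53 mg/L; x_c ≈ 18.1 km

At the critical point dD/dt = 0, so k_1 L₀ e^(−k_1 t) = k_2 D. Substituting D(t) from the Streeter–Phelps equation and solving for t gives
t_c = ln[(k_2/k_1)(1 − D₀(k_2−k_1)/(k_1 L₀))] / (k_2−k_1).
Here k_2−k_1 = 0.9830 d⁻¹ and 1 − D₀(k_2−k_1)/(k_1 L₀) = 1 − 2.75×0.9830/(0.417×10.2) = 0.3644, so
t_c = ln(3.357 × 0.3644) / 0.9830 = 0.2018 / 0.9830 = 0.2053 d.
L(t_c) = L₀ e^(−k_1 t_c) = 10.2 × 0.9180 = 9.363 mg/L, and at the critical point k_2 D_c = k_1 L, so D_c = (0.417/1.40) × 9.363 = 2.789 mg/L.
Minimum DO = C_s − D_c = 9.32 − 2.789 = 6.531 mg/L.
x_c = v t_c = 1.02 m/s × 0.2053 d × 86400 s/d = 18090 m ≈ 18.1 km.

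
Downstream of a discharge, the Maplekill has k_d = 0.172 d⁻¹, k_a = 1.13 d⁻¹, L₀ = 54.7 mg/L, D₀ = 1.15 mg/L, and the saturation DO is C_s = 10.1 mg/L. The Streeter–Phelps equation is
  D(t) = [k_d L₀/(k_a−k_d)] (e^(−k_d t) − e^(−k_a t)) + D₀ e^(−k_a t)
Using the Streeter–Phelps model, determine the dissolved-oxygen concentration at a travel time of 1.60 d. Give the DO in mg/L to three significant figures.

k_d L₀/(k_a−k_d) = 0.172×54.7/(1.13−0.172) = 9.408/0.9580 = 9.821 mg/L.
e^(−k_d t) = e^(−0.172×1.600) = 0.7594; e^(−k_a t) = e^(−1.13×1.600) = 0.1640.
D = 9.821 × (0.7594 − 0.1640) + 1.15 × 0.1640 = 5.848 + 0.1886 = 6.036 mg/L.
DO = C_s − D = 10.1 − 6.036 = 4.064 mg/L.

DO ≈ 4.06 mg/L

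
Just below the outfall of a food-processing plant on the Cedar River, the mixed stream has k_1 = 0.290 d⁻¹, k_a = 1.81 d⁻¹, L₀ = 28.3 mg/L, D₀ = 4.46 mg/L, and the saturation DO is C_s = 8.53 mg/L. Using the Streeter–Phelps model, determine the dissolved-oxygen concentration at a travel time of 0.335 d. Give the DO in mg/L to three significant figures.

k_1 L₀/(k_a−k_1) = 0.290×28.3/(1.81−0.290) = 8.207/1.520 = 5.399 mg/L.
e^(−k_1 t) = e^(−0.290×0.3350) = 0.9074; e^(−k_a t) = e^(−1.81×0.3350) = 0.5453.
D = 5.399 × (0.9074 − 0.5453) + 4.46 × 0.5453 = 1.955 + 2.432 = 4.387 mg/L.
DO = C_s − D = 8.53 − 4.387 = 4.143 mg/L.

DO ≈ 4.14 mg/L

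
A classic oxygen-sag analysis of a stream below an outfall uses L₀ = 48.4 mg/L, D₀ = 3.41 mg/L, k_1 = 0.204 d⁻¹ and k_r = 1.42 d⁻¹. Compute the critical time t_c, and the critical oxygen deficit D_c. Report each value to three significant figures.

t_c ≈ 1.15 d; D_c ≈ 5.50 mg/L

With k_r/k_1 = 6.961 and 1 − D₀(k_r−k_1)/(k_1 L₀) = 0.5800,
t_c = ln(6.961 × 0.5800) / (1.42 − 0.204) = ln(4.038) / 1.216 = 1.396/1.216 = 1.148 d.
D_c = (k_1/k_r) L₀ e^(−k_1 t_c) = (0.204/1.42) × 48.4 × e^(−0.204×1.148) = 0.1437 × 48.4 × 0.7913 = 5.502 mg/L.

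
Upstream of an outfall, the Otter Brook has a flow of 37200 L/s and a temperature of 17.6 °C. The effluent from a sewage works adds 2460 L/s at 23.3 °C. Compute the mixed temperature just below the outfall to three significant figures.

18.0 °C

Flow-weighted mixing: C = (Q_r C_r + Q_w C_w)/(Q_r + Q_w)
= (37200×17.6 + 2460×23.3)/(37200 + 2460) = 712000/39660 = 17.95 °C.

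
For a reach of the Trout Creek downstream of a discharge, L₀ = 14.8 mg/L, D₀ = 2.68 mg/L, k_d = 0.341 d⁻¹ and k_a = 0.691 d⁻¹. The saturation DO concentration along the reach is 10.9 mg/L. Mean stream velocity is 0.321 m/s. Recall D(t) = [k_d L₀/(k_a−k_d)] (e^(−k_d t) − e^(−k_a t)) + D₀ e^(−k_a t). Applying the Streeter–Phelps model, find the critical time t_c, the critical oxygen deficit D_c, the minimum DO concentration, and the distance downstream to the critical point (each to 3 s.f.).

At the critical point dD/dt = 0, so k_d L₀ e^(−k_d t) = k_a D. Substituting D(t) from the Streeter–Phelps equation and solving for t gives
t_c = ln[(k_a/k_d)(1 − D₀(k_a−k_d)/(k_d L₀))] / (k_a−k_d).
Here k_a−k_d = 0.3500 d⁻¹ and 1 − D₀(k_a−k_d)/(k_d L₀) = 1 − 2.68×0.3500/(0.341×14.8) = 0.8141, so
t_c = ln(2.026 × 0.8141) / 0.3500 = 0.5006 / 0.3500 = 1.430 d.
D_c = (k_d/k_a) L₀ e^(−k_d t_c) = (0.341/0.691) × 14.8 × e^(−0.341×1.430) = 0.4935 × 14.8 × 0.6140 = 4.484 mg/L.
Minimum DO = C_s − D_c = 10.9 − 4.484 = 6.416 mg/L.
x_c = v t_c = 0.321 m/s × 1.430 d × 86400 s/d = 39670 m ≈ 39.7 km.

t_c ≈ 1.43 d; D_c ≈ 4.48 mg/L; min DO ≈ 6.42 mg/L; x_c ≈ 39.7 km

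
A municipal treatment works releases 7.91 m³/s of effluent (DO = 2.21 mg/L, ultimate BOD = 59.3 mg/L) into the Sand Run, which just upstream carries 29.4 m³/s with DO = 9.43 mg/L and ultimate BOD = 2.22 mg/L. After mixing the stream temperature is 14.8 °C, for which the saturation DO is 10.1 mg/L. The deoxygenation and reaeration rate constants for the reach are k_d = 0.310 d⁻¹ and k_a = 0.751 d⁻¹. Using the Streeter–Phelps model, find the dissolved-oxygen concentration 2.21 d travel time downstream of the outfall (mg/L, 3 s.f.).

DO ≈ 6.52 mg/L

Mixed DO = (29.4×9.43 + 7.91×2.21)/(29.4+7.91) = 294.7/37.31 = 7.899 mg/L.
Mixed L₀ = (29.4×2.22 + 7.91×59.3)/(37.31) = 534.3/37.31 = 14.32 mg/L.
Initial deficit D₀ = C_s − DO₀ = 10.1 − 7.899 = 2.201 mg/L.
D(2.21) = [0.310×14.32/(0.751−0.310)](e^(−0.310×2.21) − e^(−0.751×2.21)) + 2.201 e^(−0.751×2.21)
= 10.07 × (0.5040 − 0.1902) + 2.201 × 0.1902 = 3.578 mg/L.
DO = 10.1 − 3.578 = 6.522 mg/L.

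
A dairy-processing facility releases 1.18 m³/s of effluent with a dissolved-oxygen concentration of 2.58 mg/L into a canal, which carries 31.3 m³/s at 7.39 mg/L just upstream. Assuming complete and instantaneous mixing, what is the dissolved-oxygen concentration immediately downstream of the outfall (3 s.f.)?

Flow-weighted mixing: C = (Q_r C_r + Q_w C_w)/(Q_r + Q_w)
= (31.3×7.39 + 1.18×2.58)/(31.3 + 1.18) = 234.4/32.48 = 7.215 mg/L.

7.22 mg/L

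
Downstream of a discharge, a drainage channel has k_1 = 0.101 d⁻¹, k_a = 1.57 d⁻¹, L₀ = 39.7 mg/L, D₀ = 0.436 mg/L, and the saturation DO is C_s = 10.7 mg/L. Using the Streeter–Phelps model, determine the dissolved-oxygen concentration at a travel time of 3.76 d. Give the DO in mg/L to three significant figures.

k_1 L₀/(k_a−k_1) = 0.101×39.7/(1.57−0.101) = 4.010/1.469 = 2.730 mg/L.
e^(−k_1 t) = e^(−0.101×3.760) = 0.6840; e^(−k_a t) = e^(−1.57×3.760) = 0.002731.
D = 2.730 × (0.6840 − 0.002731) + 0.436 × 0.002731 = 1.860 + 0.001191 = 1.861 mg/L.
DO = C_s − D = 10.7 − 1.861 = 8.839 mg/L.

DO ≈ 8.84 mg/L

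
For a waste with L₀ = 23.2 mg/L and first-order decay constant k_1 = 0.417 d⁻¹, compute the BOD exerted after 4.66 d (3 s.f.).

y_t = L₀(1 − e^(−k_1 t)) = 23.2 × (1 − e^(−0.417×4.66))
= 23.2 × (1 − 0.1432) = 23.2 × 0.8568 = 19.88 mg/L.

y ≈ 19.9 mg/L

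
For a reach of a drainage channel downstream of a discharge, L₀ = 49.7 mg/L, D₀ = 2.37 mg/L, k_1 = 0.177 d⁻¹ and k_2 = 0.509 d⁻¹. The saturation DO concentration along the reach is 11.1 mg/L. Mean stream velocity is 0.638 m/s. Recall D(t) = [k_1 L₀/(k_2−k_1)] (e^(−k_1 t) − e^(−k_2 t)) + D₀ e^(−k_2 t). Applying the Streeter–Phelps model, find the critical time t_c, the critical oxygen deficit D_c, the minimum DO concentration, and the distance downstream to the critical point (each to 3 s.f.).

t_c ≈ 2.90 d; D_c ≈ 10.3 mg/L; min DO ≈ 0.755 mg/L; x_c ≈ 160 km

At the critical point dD/dt = 0, so k_1 L₀ e^(−k_1 t) = k_2 D. Substituting D(t) from the Streeter–Phelps equation and solving for t gives
t_c = ln[(k_2/k_1)(1 − D₀(k_2−k_1)/(k_1 L₀))] / (k_2−k_1).
Here k_2−k_1 = 0.3320 d⁻¹ and 1 − D₀(k_2−k_1)/(k_1 L₀) = 1 − 2.37×0.3320/(0.177×49.7) = 0.9106, so
t_c = ln(2.876 × 0.9106) / 0.3320 = 0.9626 / 0.3320 = 2.899 d.
L(t_c) = L₀ e^(−k_1 t_c) = 49.7 × 0.5986 = 29.75 mg/L, and at the critical point k_2 D_c = k_1 L, so D_c = (0.177/0.509) × 29.75 = 10.35 mg/L.
Minimum DO = C_s − D_c = 11.1 − 10.35 = 0.7549 mg/L.
x_c = v t_c = 0.638 m/s × 2.899 d × 86400 s/d = 159800 m ≈ 160 km.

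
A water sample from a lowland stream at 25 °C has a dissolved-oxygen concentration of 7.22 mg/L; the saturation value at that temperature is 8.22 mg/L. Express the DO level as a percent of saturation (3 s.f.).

% saturation = C/C_s × 100 = 7.22/8.22 × 100 = 87.8 %.

87.8 % saturation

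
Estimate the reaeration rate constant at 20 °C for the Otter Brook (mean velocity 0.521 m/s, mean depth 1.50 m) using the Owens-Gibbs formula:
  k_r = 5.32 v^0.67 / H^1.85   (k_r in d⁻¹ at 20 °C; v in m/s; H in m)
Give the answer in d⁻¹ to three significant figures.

k_r = 5.32 × 0.521^0.67 / 1.50^1.85 = 5.32 × 0.6461 / 2.117 = 1.623 d⁻¹.

k_r ≈ 1.62 d⁻¹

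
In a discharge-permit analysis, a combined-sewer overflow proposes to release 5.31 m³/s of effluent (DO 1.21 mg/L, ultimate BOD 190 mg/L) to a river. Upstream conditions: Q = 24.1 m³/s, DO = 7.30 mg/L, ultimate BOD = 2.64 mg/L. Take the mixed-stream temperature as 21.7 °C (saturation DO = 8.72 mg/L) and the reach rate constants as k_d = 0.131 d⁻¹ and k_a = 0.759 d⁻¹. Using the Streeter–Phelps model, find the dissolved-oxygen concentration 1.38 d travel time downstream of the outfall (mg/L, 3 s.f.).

DO ≈ 4.16 mg/L

Mixed DO = (24.1×7.30 + 5.31×1.21)/(24.1+5.31) = 182.4/29.41 = 6.200 mg/L.
Mixed L₀ = (24.1×2.64 + 5.31×190)/(29.41) = 1073/29.41 = 36.47 mg/L.
Initial deficit D₀ = C_s − DO₀ = 8.72 − 6.200 = 2.520 mg/L.
D(1.38) = [0.131×36.47/(0.759−0.131)](e^(−0.131×1.38) − e^(−0.759×1.38)) + 2.520 e^(−0.759×1.38)
= 7.607 × (0.8346 − 0.3508) + 2.520 × 0.3508 = 4.564 mg/L.
DO = 8.72 − 4.564 = 4.156 mg/L.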